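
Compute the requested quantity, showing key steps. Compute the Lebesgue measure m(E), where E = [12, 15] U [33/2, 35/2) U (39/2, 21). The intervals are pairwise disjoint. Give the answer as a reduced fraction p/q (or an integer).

For pairwise disjoint intervals, m(union_i I_i) = sum_i m(I_i),
and m is invariant under swapping open/closed endpoints (single points have measure 0).
So m(E) = sum_i (b_i - a_i).
  I_1 has length 15 - 12 = 3.
  I_2 has length 35/2 - 33/2 = 1.
  I_3 has length 21 - 39/2 = 3/2.
Summing:
  m(E) = 3 + 1 + 3/2 = 11/2.

11/2


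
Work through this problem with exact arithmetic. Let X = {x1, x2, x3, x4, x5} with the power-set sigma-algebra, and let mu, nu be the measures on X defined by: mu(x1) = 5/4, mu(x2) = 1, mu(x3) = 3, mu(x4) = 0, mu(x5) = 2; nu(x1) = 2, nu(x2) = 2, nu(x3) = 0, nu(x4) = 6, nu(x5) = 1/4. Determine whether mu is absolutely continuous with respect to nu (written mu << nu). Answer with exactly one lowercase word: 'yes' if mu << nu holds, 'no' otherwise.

mu << nu means: every nu-null measurable set is also mu-null; equivalently, for every atom x, if nu({x}) = 0 then mu({x}) = 0.
Checking each atom:
  x1: nu = 2 > 0 -> no constraint.
  x2: nu = 2 > 0 -> no constraint.
  x3: nu = 0, mu = 3 > 0 -> violates mu << nu.
  x4: nu = 6 > 0 -> no constraint.
  x5: nu = 1/4 > 0 -> no constraint.
The atom(s) x3 violate the condition (nu = 0 but mu > 0). Therefore mu is NOT absolutely continuous w.r.t. nu.

no


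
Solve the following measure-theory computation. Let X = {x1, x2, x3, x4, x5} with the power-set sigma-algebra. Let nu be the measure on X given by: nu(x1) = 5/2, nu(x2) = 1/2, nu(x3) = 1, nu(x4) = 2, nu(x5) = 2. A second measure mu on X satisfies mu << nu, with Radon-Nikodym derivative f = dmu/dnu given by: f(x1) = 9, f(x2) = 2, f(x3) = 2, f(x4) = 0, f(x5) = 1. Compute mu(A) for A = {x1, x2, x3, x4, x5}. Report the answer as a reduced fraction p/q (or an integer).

By the defining property of the Radon-Nikodym derivative, for every measurable set A,
  mu(A) = integral_A f dnu.
Since nu is a discrete measure concentrated on the atoms of X, the integral over A reduces to the sum
  mu(A) = sum_{x in A} f(x) * nu({x}).
Computing each term:
  x1: f(x1) * nu(x1) = 9 * 5/2 = 45/2.
  x2: f(x2) * nu(x2) = 2 * 1/2 = 1.
  x3: f(x3) * nu(x3) = 2 * 1 = 2.
  x4: f(x4) * nu(x4) = 0 * 2 = 0.
  x5: f(x5) * nu(x5) = 1 * 2 = 2.
Summing: mu(A) = 45/2 + 1 + 2 + 0 + 2 = 55/2.

55/2


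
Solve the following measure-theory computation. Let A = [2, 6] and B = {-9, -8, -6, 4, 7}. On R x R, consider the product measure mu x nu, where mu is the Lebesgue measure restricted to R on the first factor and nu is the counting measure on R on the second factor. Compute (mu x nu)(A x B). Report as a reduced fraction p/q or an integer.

For a measurable rectangle A x B, the product measure satisfies
  (mu x nu)(A x B) = mu(A) * nu(B).
  mu(A) = 4.
  nu(B) = 5.
  (mu x nu)(A x B) = 4 * 5 = 20.

20


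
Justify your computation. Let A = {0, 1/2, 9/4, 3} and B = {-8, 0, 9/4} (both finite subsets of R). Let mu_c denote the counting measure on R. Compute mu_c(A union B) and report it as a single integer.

Counting measure on a finite set equals cardinality. By inclusion-exclusion, |A union B| = |A| + |B| - |A cap B|.
|A| = 4, |B| = 3, |A cap B| = 2.
So mu_c(A union B) = 4 + 3 - 2 = 5.

5


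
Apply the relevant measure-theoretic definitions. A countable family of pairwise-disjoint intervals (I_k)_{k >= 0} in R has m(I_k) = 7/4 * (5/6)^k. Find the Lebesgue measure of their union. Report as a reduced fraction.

By countable additivity of the Lebesgue measure on pairwise disjoint measurable sets,
  m(union_{k >= 0} I_k) = sum_{k >= 0} m(I_k) = sum_{k >= 0} a * r^k,
  with a = 7/4 and r = 5/6.
Since 0 < r = 5/6 < 1, the geometric series converges:
  sum_{k >= 0} a * r^k = a / (1 - r).
  = 7/4 / (1 - 5/6)
  = 7/4 / (1/6)
  = 21/2.

21/2


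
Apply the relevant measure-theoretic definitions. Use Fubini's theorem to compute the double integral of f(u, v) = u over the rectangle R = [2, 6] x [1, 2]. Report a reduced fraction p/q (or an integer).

f(u, v) is a tensor product of a function of u and a function of v, and both factors are bounded continuous (hence Lebesgue integrable) on the rectangle, so Fubini's theorem applies:
  integral_R f d(m x m) = (integral_a1^b1 u du) * (integral_a2^b2 1 dv).
Inner integral in u: integral_{2}^{6} u du = (6^2 - 2^2)/2
  = 16.
Inner integral in v: integral_{1}^{2} 1 dv = (2^1 - 1^1)/1
  = 1.
Product: (16) * (1) = 16.

16


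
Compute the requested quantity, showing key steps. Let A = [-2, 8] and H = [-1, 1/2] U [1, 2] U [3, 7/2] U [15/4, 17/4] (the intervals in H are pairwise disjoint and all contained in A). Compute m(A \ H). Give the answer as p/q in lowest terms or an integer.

The ambient interval has length m(A) = 8 - (-2) = 10.
Since the holes are disjoint and sit inside A, by finite additivity
  m(H) = sum_i (b_i - a_i), and m(A \ H) = m(A) - m(H).
Computing the hole measures:
  m(H_1) = 1/2 - (-1) = 3/2.
  m(H_2) = 2 - 1 = 1.
  m(H_3) = 7/2 - 3 = 1/2.
  m(H_4) = 17/4 - 15/4 = 1/2.
Summed: m(H) = 3/2 + 1 + 1/2 + 1/2 = 7/2.
So m(A \ H) = 10 - 7/2 = 13/2.

13/2


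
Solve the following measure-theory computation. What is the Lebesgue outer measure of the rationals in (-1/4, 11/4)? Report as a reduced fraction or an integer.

E = Q cap (-1/4, 11/4) is a subset of Q, which is countable. Enumerate Q = {q_1, q_2, ...}; for any eps > 0, cover q_k by the open interval (q_k - eps/2^(k+1), q_k + eps/2^(k+1)), of length eps/2^k. The total cover length is sum_{k>=1} eps/2^k = eps. Hence m*(E) <= m*(Q) <= eps for every eps > 0, and since outer measure is non-negative, m*(E) = 0.

0


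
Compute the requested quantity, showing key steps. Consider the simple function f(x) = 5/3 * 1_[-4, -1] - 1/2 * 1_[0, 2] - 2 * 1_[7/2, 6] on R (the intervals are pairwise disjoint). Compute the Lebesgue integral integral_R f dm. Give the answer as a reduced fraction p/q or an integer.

For a simple function f = sum_i c_i * 1_{A_i} with disjoint A_i,
  integral f dm = sum_i c_i * m(A_i).
Lengths of the A_i:
  m(A_1) = -1 - (-4) = 3.
  m(A_2) = 2 - 0 = 2.
  m(A_3) = 6 - 7/2 = 5/2.
Contributions c_i * m(A_i):
  (5/3) * (3) = 5.
  (-1/2) * (2) = -1.
  (-2) * (5/2) = -5.
Total: 5 - 1 - 5 = -1.

-1


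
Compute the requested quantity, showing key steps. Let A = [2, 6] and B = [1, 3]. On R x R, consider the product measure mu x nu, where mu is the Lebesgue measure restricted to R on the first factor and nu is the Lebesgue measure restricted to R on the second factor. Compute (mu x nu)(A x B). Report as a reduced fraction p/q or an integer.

For a measurable rectangle A x B, the product measure satisfies
  (mu x nu)(A x B) = mu(A) * nu(B).
  mu(A) = 4.
  nu(B) = 2.
  (mu x nu)(A x B) = 4 * 2 = 8.

8


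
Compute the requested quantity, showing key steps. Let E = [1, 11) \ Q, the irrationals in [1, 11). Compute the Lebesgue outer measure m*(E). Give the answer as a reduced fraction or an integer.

The interval I = [1, 11) has m(I) = 11 - 1 = 10 (endpoints are measure-zero, so open/closed/half-open agree). Write I = (I cap Q) u (I \ Q). The rationals in I are countable, so m*(I cap Q) = 0 (cover each rational by intervals whose total length is arbitrarily small). By countable subadditivity m*(I) <= m*(I cap Q) + m*(I \ Q), hence m*(I \ Q) >= m(I) = 10. The reverse inequality m*(I \ Q) <= m*(I) = 10 is trivial since (I \ Q) is a subset of I. Therefore m*(I \ Q) = 10.

10


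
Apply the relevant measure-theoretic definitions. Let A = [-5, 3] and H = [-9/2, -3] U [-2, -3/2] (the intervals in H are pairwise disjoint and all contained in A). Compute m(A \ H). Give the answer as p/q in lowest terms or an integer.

The ambient interval has length m(A) = 3 - (-5) = 8.
Since the holes are disjoint and sit inside A, by finite additivity
  m(H) = sum_i (b_i - a_i), and m(A \ H) = m(A) - m(H).
Computing the hole measures:
  m(H_1) = -3 - (-9/2) = 3/2.
  m(H_2) = -3/2 - (-2) = 1/2.
Summed: m(H) = 3/2 + 1/2 = 2.
So m(A \ H) = 8 - 2 = 6.

6


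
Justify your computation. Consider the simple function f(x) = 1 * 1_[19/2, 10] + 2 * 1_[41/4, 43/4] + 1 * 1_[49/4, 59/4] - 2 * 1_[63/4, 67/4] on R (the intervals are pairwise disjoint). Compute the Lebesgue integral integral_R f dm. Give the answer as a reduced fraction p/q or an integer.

For a simple function f = sum_i c_i * 1_{A_i} with disjoint A_i,
  integral f dm = sum_i c_i * m(A_i).
Lengths of the A_i:
  m(A_1) = 10 - 19/2 = 1/2.
  m(A_2) = 43/4 - 41/4 = 1/2.
  m(A_3) = 59/4 - 49/4 = 5/2.
  m(A_4) = 67/4 - 63/4 = 1.
Contributions c_i * m(A_i):
  (1) * (1/2) = 1/2.
  (2) * (1/2) = 1.
  (1) * (5/2) = 5/2.
  (-2) * (1) = -2.
Total: 1/2 + 1 + 5/2 - 2 = 2.

2


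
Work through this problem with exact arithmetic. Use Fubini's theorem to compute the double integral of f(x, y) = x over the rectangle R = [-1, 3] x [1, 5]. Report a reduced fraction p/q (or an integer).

f(x, y) is a tensor product of a function of x and a function of y, and both factors are bounded continuous (hence Lebesgue integrable) on the rectangle, so Fubini's theorem applies:
  integral_R f d(m x m) = (integral_a1^b1 x dx) * (integral_a2^b2 1 dy).
Inner integral in x: integral_{-1}^{3} x dx = (3^2 - (-1)^2)/2
  = 4.
Inner integral in y: integral_{1}^{5} 1 dy = (5^1 - 1^1)/1
  = 4.
Product: (4) * (4) = 16.

16


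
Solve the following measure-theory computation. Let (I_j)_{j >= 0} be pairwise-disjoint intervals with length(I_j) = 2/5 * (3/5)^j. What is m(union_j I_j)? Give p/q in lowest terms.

By countable additivity of the Lebesgue measure on pairwise disjoint measurable sets,
  m(union_{j >= 0} I_j) = sum_{j >= 0} m(I_j) = sum_{j >= 0} a * r^j,
  with a = 2/5 and r = 3/5.
Since 0 < r = 3/5 < 1, the geometric series converges:
  sum_{j >= 0} a * r^j = a / (1 - r).
  = 2/5 / (1 - 3/5)
  = 2/5 / (2/5)
  = 1.

1


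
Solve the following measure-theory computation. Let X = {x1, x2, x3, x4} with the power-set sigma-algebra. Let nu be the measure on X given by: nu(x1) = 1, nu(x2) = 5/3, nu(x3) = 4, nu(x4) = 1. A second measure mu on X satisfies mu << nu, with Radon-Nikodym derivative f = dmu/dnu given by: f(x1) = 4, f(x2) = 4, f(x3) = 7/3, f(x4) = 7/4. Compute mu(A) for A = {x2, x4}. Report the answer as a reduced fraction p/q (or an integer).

By the defining property of the Radon-Nikodym derivative, for every measurable set A,
  mu(A) = integral_A f dnu.
Since nu is a discrete measure concentrated on the atoms of X, the integral over A reduces to the sum
  mu(A) = sum_{x in A} f(x) * nu({x}).
Computing each term:
  x2: f(x2) * nu(x2) = 4 * 5/3 = 20/3.
  x4: f(x4) * nu(x4) = 7/4 * 1 = 7/4.
Summing: mu(A) = 20/3 + 7/4 = 101/12.

101/12


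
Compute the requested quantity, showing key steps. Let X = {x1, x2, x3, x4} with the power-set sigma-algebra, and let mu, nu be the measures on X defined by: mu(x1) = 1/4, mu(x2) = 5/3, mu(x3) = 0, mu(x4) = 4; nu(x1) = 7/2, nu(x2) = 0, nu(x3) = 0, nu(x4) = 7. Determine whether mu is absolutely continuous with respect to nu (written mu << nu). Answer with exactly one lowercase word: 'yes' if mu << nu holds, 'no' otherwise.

mu << nu means: every nu-null measurable set is also mu-null; equivalently, for every atom x, if nu({x}) = 0 then mu({x}) = 0.
Checking each atom:
  x1: nu = 7/2 > 0 -> no constraint.
  x2: nu = 0, mu = 5/3 > 0 -> violates mu << nu.
  x3: nu = 0, mu = 0 -> consistent with mu << nu.
  x4: nu = 7 > 0 -> no constraint.
The atom(s) x2 violate the condition (nu = 0 but mu > 0). Therefore mu is NOT absolutely continuous w.r.t. nu.

no


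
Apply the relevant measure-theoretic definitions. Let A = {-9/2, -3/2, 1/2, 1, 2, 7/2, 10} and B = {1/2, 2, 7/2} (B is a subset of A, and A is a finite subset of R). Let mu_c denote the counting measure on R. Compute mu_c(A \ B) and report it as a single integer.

Counting measure assigns mu_c(E) = |E| (number of elements) when E is finite. For B subset A, A \ B is the set of elements of A not in B, so |A \ B| = |A| - |B|.
|A| = 7, |B| = 3, so mu_c(A \ B) = 7 - 3 = 4.

4


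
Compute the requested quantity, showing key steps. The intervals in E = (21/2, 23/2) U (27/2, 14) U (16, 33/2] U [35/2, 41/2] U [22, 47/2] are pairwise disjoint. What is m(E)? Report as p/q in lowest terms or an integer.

For pairwise disjoint intervals, m(union_i I_i) = sum_i m(I_i),
and m is invariant under swapping open/closed endpoints (single points have measure 0).
So m(E) = sum_i (b_i - a_i).
  I_1 has length 23/2 - 21/2 = 1.
  I_2 has length 14 - 27/2 = 1/2.
  I_3 has length 33/2 - 16 = 1/2.
  I_4 has length 41/2 - 35/2 = 3.
  I_5 has length 47/2 - 22 = 3/2.
Summing:
  m(E) = 1 + 1/2 + 1/2 + 3 + 3/2 = 13/2.

13/2


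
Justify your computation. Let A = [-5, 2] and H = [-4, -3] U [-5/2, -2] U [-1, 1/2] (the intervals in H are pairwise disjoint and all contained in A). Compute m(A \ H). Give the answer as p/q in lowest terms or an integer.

The ambient interval has length m(A) = 2 - (-5) = 7.
Since the holes are disjoint and sit inside A, by finite additivity
  m(H) = sum_i (b_i - a_i), and m(A \ H) = m(A) - m(H).
Computing the hole measures:
  m(H_1) = -3 - (-4) = 1.
  m(H_2) = -2 - (-5/2) = 1/2.
  m(H_3) = 1/2 - (-1) = 3/2.
Summed: m(H) = 1 + 1/2 + 3/2 = 3.
So m(A \ H) = 7 - 3 = 4.

4


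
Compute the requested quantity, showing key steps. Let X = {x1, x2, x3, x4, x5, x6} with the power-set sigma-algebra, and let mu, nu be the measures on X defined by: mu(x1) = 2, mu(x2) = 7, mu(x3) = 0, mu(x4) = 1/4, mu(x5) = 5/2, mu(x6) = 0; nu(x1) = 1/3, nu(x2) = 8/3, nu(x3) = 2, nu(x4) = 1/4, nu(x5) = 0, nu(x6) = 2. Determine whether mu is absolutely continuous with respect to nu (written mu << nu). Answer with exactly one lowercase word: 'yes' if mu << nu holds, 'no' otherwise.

mu << nu means: every nu-null measurable set is also mu-null; equivalently, for every atom x, if nu({x}) = 0 then mu({x}) = 0.
Checking each atom:
  x1: nu = 1/3 > 0 -> no constraint.
  x2: nu = 8/3 > 0 -> no constraint.
  x3: nu = 2 > 0 -> no constraint.
  x4: nu = 1/4 > 0 -> no constraint.
  x5: nu = 0, mu = 5/2 > 0 -> violates mu << nu.
  x6: nu = 2 > 0 -> no constraint.
The atom(s) x5 violate the condition (nu = 0 but mu > 0). Therefore mu is NOT absolutely continuous w.r.t. nu.

no


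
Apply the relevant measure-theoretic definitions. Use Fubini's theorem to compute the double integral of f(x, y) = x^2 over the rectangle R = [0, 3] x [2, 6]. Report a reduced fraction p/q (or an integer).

f(x, y) is a tensor product of a function of x and a function of y, and both factors are bounded continuous (hence Lebesgue integrable) on the rectangle, so Fubini's theorem applies:
  integral_R f d(m x m) = (integral_a1^b1 x^2 dx) * (integral_a2^b2 1 dy).
Inner integral in x: integral_{0}^{3} x^2 dx = (3^3 - 0^3)/3
  = 9.
Inner integral in y: integral_{2}^{6} 1 dy = (6^1 - 2^1)/1
  = 4.
Product: (9) * (4) = 36.

36


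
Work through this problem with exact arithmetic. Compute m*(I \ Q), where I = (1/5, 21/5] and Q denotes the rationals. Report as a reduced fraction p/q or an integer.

The interval I = (1/5, 21/5] has m(I) = 21/5 - 1/5 = 4 (endpoints are measure-zero, so open/closed/half-open agree). Write I = (I cap Q) u (I \ Q). The rationals in I are countable, so m*(I cap Q) = 0 (cover each rational by intervals whose total length is arbitrarily small). By countable subadditivity m*(I) <= m*(I cap Q) + m*(I \ Q), hence m*(I \ Q) >= m(I) = 4. The reverse inequality m*(I \ Q) <= m*(I) = 4 is trivial since (I \ Q) is a subset of I. Therefore m*(I \ Q) = 4.

4


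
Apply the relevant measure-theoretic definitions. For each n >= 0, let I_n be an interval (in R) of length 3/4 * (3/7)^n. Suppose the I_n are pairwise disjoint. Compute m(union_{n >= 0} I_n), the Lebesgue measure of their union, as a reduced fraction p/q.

By countable additivity of the Lebesgue measure on pairwise disjoint measurable sets,
  m(union_{n >= 0} I_n) = sum_{n >= 0} m(I_n) = sum_{n >= 0} a * r^n,
  with a = 3/4 and r = 3/7.
Since 0 < r = 3/7 < 1, the geometric series converges:
  sum_{n >= 0} a * r^n = a / (1 - r).
  = 3/4 / (1 - 3/7)
  = 3/4 / (4/7)
  = 21/16.

21/16


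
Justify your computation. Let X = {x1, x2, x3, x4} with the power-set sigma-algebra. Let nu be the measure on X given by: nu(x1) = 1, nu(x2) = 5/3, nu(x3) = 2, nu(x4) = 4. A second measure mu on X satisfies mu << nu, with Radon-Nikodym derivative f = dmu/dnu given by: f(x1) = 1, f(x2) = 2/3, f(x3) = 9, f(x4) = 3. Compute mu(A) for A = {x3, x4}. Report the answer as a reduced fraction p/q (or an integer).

By the defining property of the Radon-Nikodym derivative, for every measurable set A,
  mu(A) = integral_A f dnu.
Since nu is a discrete measure concentrated on the atoms of X, the integral over A reduces to the sum
  mu(A) = sum_{x in A} f(x) * nu({x}).
Computing each term:
  x3: f(x3) * nu(x3) = 9 * 2 = 18.
  x4: f(x4) * nu(x4) = 3 * 4 = 12.
Summing: mu(A) = 18 + 12 = 30.

30


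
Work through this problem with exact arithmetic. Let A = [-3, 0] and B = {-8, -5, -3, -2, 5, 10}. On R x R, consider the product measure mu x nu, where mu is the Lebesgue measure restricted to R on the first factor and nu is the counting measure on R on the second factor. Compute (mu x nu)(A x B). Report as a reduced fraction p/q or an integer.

For a measurable rectangle A x B, the product measure satisfies
  (mu x nu)(A x B) = mu(A) * nu(B).
  mu(A) = 3.
  nu(B) = 6.
  (mu x nu)(A x B) = 3 * 6 = 18.

18


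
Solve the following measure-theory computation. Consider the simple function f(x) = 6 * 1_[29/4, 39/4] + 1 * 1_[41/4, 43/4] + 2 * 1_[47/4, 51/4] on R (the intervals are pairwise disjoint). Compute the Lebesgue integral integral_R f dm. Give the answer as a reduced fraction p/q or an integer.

For a simple function f = sum_i c_i * 1_{A_i} with disjoint A_i,
  integral f dm = sum_i c_i * m(A_i).
Lengths of the A_i:
  m(A_1) = 39/4 - 29/4 = 5/2.
  m(A_2) = 43/4 - 41/4 = 1/2.
  m(A_3) = 51/4 - 47/4 = 1.
Contributions c_i * m(A_i):
  (6) * (5/2) = 15.
  (1) * (1/2) = 1/2.
  (2) * (1) = 2.
Total: 15 + 1/2 + 2 = 35/2.

35/2


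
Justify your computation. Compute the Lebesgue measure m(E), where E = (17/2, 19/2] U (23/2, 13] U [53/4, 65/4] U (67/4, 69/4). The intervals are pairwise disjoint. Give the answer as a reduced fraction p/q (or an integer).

For pairwise disjoint intervals, m(union_i I_i) = sum_i m(I_i),
and m is invariant under swapping open/closed endpoints (single points have measure 0).
So m(E) = sum_i (b_i - a_i).
  I_1 has length 19/2 - 17/2 = 1.
  I_2 has length 13 - 23/2 = 3/2.
  I_3 has length 65/4 - 53/4 = 3.
  I_4 has length 69/4 - 67/4 = 1/2.
Summing:
  m(E) = 1 + 3/2 + 3 + 1/2 = 6.

6


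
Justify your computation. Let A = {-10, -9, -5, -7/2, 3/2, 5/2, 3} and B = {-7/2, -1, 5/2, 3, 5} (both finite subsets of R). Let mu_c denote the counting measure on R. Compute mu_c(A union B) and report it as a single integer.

Counting measure on a finite set equals cardinality. By inclusion-exclusion, |A union B| = |A| + |B| - |A cap B|.
|A| = 7, |B| = 5, |A cap B| = 3.
So mu_c(A union B) = 7 + 5 - 3 = 9.

9


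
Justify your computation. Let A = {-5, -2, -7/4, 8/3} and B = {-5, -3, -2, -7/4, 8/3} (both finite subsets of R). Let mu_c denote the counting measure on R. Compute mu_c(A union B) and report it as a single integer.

Counting measure on a finite set equals cardinality. By inclusion-exclusion, |A union B| = |A| + |B| - |A cap B|.
|A| = 4, |B| = 5, |A cap B| = 4.
So mu_c(A union B) = 4 + 5 - 4 = 5.

5


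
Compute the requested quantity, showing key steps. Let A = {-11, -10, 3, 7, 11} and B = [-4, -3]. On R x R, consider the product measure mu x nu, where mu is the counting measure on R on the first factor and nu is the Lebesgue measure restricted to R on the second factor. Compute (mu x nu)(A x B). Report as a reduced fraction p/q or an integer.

For a measurable rectangle A x B, the product measure satisfies
  (mu x nu)(A x B) = mu(A) * nu(B).
  mu(A) = 5.
  nu(B) = 1.
  (mu x nu)(A x B) = 5 * 1 = 5.

5


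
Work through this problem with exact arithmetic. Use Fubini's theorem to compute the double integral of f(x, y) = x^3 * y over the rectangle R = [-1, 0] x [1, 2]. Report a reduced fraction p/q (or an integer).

f(x, y) is a tensor product of a function of x and a function of y, and both factors are bounded continuous (hence Lebesgue integrable) on the rectangle, so Fubini's theorem applies:
  integral_R f d(m x m) = (integral_a1^b1 x^3 dx) * (integral_a2^b2 y dy).
Inner integral in x: integral_{-1}^{0} x^3 dx = (0^4 - (-1)^4)/4
  = -1/4.
Inner integral in y: integral_{1}^{2} y dy = (2^2 - 1^2)/2
  = 3/2.
Product: (-1/4) * (3/2) = -3/8.

-3/8


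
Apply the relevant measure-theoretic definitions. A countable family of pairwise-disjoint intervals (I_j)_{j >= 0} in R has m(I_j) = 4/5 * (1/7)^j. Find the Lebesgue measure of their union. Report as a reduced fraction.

By countable additivity of the Lebesgue measure on pairwise disjoint measurable sets,
  m(union_{j >= 0} I_j) = sum_{j >= 0} m(I_j) = sum_{j >= 0} a * r^j,
  with a = 4/5 and r = 1/7.
Since 0 < r = 1/7 < 1, the geometric series converges:
  sum_{j >= 0} a * r^j = a / (1 - r).
  = 4/5 / (1 - 1/7)
  = 4/5 / (6/7)
  = 14/15.

14/15


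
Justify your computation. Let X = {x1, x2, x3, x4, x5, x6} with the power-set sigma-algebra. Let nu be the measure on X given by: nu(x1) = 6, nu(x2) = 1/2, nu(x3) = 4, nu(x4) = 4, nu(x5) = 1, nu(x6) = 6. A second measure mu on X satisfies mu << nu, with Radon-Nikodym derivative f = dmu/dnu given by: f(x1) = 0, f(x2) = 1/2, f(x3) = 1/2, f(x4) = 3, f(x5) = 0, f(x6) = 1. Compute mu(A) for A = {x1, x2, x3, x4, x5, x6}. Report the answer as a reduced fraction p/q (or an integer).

By the defining property of the Radon-Nikodym derivative, for every measurable set A,
  mu(A) = integral_A f dnu.
Since nu is a discrete measure concentrated on the atoms of X, the integral over A reduces to the sum
  mu(A) = sum_{x in A} f(x) * nu({x}).
Computing each term:
  x1: f(x1) * nu(x1) = 0 * 6 = 0.
  x2: f(x2) * nu(x2) = 1/2 * 1/2 = 1/4.
  x3: f(x3) * nu(x3) = 1/2 * 4 = 2.
  x4: f(x4) * nu(x4) = 3 * 4 = 12.
  x5: f(x5) * nu(x5) = 0 * 1 = 0.
  x6: f(x6) * nu(x6) = 1 * 6 = 6.
Summing: mu(A) = 0 + 1/4 + 2 + 12 + 0 + 6 = 81/4.

81/4


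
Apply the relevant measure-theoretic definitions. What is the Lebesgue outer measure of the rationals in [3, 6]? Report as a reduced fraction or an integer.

E = Q cap [3, 6] is a subset of Q, which is countable. Enumerate Q = {q_1, q_2, ...}; for any eps > 0, cover q_k by the open interval (q_k - eps/2^(k+1), q_k + eps/2^(k+1)), of length eps/2^k. The total cover length is sum_{k>=1} eps/2^k = eps. Hence m*(E) <= m*(Q) <= eps for every eps > 0, and since outer measure is non-negative, m*(E) = 0.

0


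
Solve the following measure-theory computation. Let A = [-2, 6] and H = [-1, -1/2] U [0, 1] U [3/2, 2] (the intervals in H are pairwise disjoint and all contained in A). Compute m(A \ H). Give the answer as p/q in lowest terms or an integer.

The ambient interval has length m(A) = 6 - (-2) = 8.
Since the holes are disjoint and sit inside A, by finite additivity
  m(H) = sum_i (b_i - a_i), and m(A \ H) = m(A) - m(H).
Computing the hole measures:
  m(H_1) = -1/2 - (-1) = 1/2.
  m(H_2) = 1 - 0 = 1.
  m(H_3) = 2 - 3/2 = 1/2.
Summed: m(H) = 1/2 + 1 + 1/2 = 2.
So m(A \ H) = 8 - 2 = 6.

6


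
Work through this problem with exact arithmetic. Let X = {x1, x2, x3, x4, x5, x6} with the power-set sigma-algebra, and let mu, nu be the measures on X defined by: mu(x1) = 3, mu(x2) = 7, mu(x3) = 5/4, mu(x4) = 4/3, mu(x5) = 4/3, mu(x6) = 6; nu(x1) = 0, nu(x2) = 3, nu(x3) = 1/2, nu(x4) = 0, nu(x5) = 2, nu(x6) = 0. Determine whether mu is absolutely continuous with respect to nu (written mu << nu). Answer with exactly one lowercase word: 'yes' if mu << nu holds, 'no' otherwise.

mu << nu means: every nu-null measurable set is also mu-null; equivalently, for every atom x, if nu({x}) = 0 then mu({x}) = 0.
Checking each atom:
  x1: nu = 0, mu = 3 > 0 -> violates mu << nu.
  x2: nu = 3 > 0 -> no constraint.
  x3: nu = 1/2 > 0 -> no constraint.
  x4: nu = 0, mu = 4/3 > 0 -> violates mu << nu.
  x5: nu = 2 > 0 -> no constraint.
  x6: nu = 0, mu = 6 > 0 -> violates mu << nu.
The atom(s) x1, x4, x6 violate the condition (nu = 0 but mu > 0). Therefore mu is NOT absolutely continuous w.r.t. nu.

no


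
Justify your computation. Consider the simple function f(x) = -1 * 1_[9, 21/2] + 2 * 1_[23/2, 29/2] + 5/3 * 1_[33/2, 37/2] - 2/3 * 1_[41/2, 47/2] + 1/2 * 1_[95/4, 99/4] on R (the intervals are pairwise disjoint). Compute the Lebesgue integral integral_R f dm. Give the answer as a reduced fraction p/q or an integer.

For a simple function f = sum_i c_i * 1_{A_i} with disjoint A_i,
  integral f dm = sum_i c_i * m(A_i).
Lengths of the A_i:
  m(A_1) = 21/2 - 9 = 3/2.
  m(A_2) = 29/2 - 23/2 = 3.
  m(A_3) = 37/2 - 33/2 = 2.
  m(A_4) = 47/2 - 41/2 = 3.
  m(A_5) = 99/4 - 95/4 = 1.
Contributions c_i * m(A_i):
  (-1) * (3/2) = -3/2.
  (2) * (3) = 6.
  (5/3) * (2) = 10/3.
  (-2/3) * (3) = -2.
  (1/2) * (1) = 1/2.
Total: -3/2 + 6 + 10/3 - 2 + 1/2 = 19/3.

19/3


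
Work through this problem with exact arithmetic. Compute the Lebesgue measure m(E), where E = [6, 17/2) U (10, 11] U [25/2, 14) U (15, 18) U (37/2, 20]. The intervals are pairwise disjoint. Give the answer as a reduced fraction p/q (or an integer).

For pairwise disjoint intervals, m(union_i I_i) = sum_i m(I_i),
and m is invariant under swapping open/closed endpoints (single points have measure 0).
So m(E) = sum_i (b_i - a_i).
  I_1 has length 17/2 - 6 = 5/2.
  I_2 has length 11 - 10 = 1.
  I_3 has length 14 - 25/2 = 3/2.
  I_4 has length 18 - 15 = 3.
  I_5 has length 20 - 37/2 = 3/2.
Summing:
  m(E) = 5/2 + 1 + 3/2 + 3 + 3/2 = 19/2.

19/2


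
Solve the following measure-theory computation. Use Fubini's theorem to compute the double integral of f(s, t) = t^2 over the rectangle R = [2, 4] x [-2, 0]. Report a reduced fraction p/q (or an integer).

f(s, t) is a tensor product of a function of s and a function of t, and both factors are bounded continuous (hence Lebesgue integrable) on the rectangle, so Fubini's theorem applies:
  integral_R f d(m x m) = (integral_a1^b1 1 ds) * (integral_a2^b2 t^2 dt).
Inner integral in s: integral_{2}^{4} 1 ds = (4^1 - 2^1)/1
  = 2.
Inner integral in t: integral_{-2}^{0} t^2 dt = (0^3 - (-2)^3)/3
  = 8/3.
Product: (2) * (8/3) = 16/3.

16/3


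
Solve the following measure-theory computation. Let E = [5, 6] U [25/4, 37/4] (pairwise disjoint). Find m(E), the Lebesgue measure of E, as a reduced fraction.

For pairwise disjoint intervals, m(union_i I_i) = sum_i m(I_i),
and m is invariant under swapping open/closed endpoints (single points have measure 0).
So m(E) = sum_i (b_i - a_i).
  I_1 has length 6 - 5 = 1.
  I_2 has length 37/4 - 25/4 = 3.
Summing:
  m(E) = 1 + 3 = 4.

4


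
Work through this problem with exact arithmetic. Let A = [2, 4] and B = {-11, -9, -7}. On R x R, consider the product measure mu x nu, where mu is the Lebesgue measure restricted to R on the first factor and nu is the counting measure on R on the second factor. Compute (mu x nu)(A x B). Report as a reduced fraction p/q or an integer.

For a measurable rectangle A x B, the product measure satisfies
  (mu x nu)(A x B) = mu(A) * nu(B).
  mu(A) = 2.
  nu(B) = 3.
  (mu x nu)(A x B) = 2 * 3 = 6.

6


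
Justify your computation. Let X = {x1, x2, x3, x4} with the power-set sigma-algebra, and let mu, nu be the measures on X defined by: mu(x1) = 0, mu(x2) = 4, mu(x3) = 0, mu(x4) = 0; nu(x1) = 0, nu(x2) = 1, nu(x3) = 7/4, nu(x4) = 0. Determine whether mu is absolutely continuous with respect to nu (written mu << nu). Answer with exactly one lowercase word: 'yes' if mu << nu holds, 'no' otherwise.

mu << nu means: every nu-null measurable set is also mu-null; equivalently, for every atom x, if nu({x}) = 0 then mu({x}) = 0.
Checking each atom:
  x1: nu = 0, mu = 0 -> consistent with mu << nu.
  x2: nu = 1 > 0 -> no constraint.
  x3: nu = 7/4 > 0 -> no constraint.
  x4: nu = 0, mu = 0 -> consistent with mu << nu.
No atom violates the condition. Therefore mu << nu.

yes


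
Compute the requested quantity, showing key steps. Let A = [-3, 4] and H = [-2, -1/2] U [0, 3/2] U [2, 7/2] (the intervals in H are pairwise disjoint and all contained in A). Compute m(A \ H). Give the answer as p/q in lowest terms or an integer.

The ambient interval has length m(A) = 4 - (-3) = 7.
Since the holes are disjoint and sit inside A, by finite additivity
  m(H) = sum_i (b_i - a_i), and m(A \ H) = m(A) - m(H).
Computing the hole measures:
  m(H_1) = -1/2 - (-2) = 3/2.
  m(H_2) = 3/2 - 0 = 3/2.
  m(H_3) = 7/2 - 2 = 3/2.
Summed: m(H) = 3/2 + 3/2 + 3/2 = 9/2.
So m(A \ H) = 7 - 9/2 = 5/2.

5/2


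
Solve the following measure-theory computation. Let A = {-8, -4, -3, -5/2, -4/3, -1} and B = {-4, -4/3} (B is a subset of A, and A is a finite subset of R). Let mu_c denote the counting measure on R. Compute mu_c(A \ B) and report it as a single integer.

Counting measure assigns mu_c(E) = |E| (number of elements) when E is finite. For B subset A, A \ B is the set of elements of A not in B, so |A \ B| = |A| - |B|.
|A| = 6, |B| = 2, so mu_c(A \ B) = 6 - 2 = 4.

4


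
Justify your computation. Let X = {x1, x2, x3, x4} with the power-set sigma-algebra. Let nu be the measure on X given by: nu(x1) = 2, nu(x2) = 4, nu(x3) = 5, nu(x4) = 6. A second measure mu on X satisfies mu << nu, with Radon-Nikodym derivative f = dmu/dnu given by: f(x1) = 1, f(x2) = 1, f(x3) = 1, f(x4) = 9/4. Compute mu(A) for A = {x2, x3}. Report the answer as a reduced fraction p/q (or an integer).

By the defining property of the Radon-Nikodym derivative, for every measurable set A,
  mu(A) = integral_A f dnu.
Since nu is a discrete measure concentrated on the atoms of X, the integral over A reduces to the sum
  mu(A) = sum_{x in A} f(x) * nu({x}).
Computing each term:
  x2: f(x2) * nu(x2) = 1 * 4 = 4.
  x3: f(x3) * nu(x3) = 1 * 5 = 5.
Summing: mu(A) = 4 + 5 = 9.

9


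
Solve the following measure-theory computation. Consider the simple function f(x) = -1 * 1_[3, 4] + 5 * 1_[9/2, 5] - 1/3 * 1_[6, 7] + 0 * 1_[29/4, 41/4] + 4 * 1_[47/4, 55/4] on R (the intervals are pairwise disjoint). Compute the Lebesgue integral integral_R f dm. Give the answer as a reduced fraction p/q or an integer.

For a simple function f = sum_i c_i * 1_{A_i} with disjoint A_i,
  integral f dm = sum_i c_i * m(A_i).
Lengths of the A_i:
  m(A_1) = 4 - 3 = 1.
  m(A_2) = 5 - 9/2 = 1/2.
  m(A_3) = 7 - 6 = 1.
  m(A_4) = 41/4 - 29/4 = 3.
  m(A_5) = 55/4 - 47/4 = 2.
Contributions c_i * m(A_i):
  (-1) * (1) = -1.
  (5) * (1/2) = 5/2.
  (-1/3) * (1) = -1/3.
  (0) * (3) = 0.
  (4) * (2) = 8.
Total: -1 + 5/2 - 1/3 + 0 + 8 = 55/6.

55/6


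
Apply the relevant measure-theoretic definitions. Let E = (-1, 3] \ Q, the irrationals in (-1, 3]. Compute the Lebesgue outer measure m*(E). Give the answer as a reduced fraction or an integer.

The interval I = (-1, 3] has m(I) = 3 - (-1) = 4 (endpoints are measure-zero, so open/closed/half-open agree). Write I = (I cap Q) u (I \ Q). The rationals in I are countable, so m*(I cap Q) = 0 (cover each rational by intervals whose total length is arbitrarily small). By countable subadditivity m*(I) <= m*(I cap Q) + m*(I \ Q), hence m*(I \ Q) >= m(I) = 4. The reverse inequality m*(I \ Q) <= m*(I) = 4 is trivial since (I \ Q) is a subset of I. Therefore m*(I \ Q) = 4.

4


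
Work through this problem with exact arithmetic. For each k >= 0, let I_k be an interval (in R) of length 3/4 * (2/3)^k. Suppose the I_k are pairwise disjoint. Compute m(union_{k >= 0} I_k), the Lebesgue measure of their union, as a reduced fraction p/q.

By countable additivity of the Lebesgue measure on pairwise disjoint measurable sets,
  m(union_{k >= 0} I_k) = sum_{k >= 0} m(I_k) = sum_{k >= 0} a * r^k,
  with a = 3/4 and r = 2/3.
Since 0 < r = 2/3 < 1, the geometric series converges:
  sum_{k >= 0} a * r^k = a / (1 - r).
  = 3/4 / (1 - 2/3)
  = 3/4 / (1/3)
  = 9/4.

9/4


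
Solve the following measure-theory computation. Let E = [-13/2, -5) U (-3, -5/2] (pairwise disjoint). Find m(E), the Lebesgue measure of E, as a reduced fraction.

For pairwise disjoint intervals, m(union_i I_i) = sum_i m(I_i),
and m is invariant under swapping open/closed endpoints (single points have measure 0).
So m(E) = sum_i (b_i - a_i).
  I_1 has length -5 - (-13/2) = 3/2.
  I_2 has length -5/2 - (-3) = 1/2.
Summing:
  m(E) = 3/2 + 1/2 = 2.

2


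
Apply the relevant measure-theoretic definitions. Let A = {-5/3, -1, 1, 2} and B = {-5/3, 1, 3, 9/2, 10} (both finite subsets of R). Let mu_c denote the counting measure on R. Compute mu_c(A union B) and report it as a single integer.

Counting measure on a finite set equals cardinality. By inclusion-exclusion, |A union B| = |A| + |B| - |A cap B|.
|A| = 4, |B| = 5, |A cap B| = 2.
So mu_c(A union B) = 4 + 5 - 2 = 7.

7


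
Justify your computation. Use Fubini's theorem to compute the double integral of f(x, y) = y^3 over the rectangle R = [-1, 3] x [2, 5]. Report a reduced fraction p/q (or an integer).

f(x, y) is a tensor product of a function of x and a function of y, and both factors are bounded continuous (hence Lebesgue integrable) on the rectangle, so Fubini's theorem applies:
  integral_R f d(m x m) = (integral_a1^b1 1 dx) * (integral_a2^b2 y^3 dy).
Inner integral in x: integral_{-1}^{3} 1 dx = (3^1 - (-1)^1)/1
  = 4.
Inner integral in y: integral_{2}^{5} y^3 dy = (5^4 - 2^4)/4
  = 609/4.
Product: (4) * (609/4) = 609.

609


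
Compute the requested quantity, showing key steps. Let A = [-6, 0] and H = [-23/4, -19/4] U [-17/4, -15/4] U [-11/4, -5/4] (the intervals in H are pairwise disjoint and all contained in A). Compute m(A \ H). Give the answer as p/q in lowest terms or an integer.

The ambient interval has length m(A) = 0 - (-6) = 6.
Since the holes are disjoint and sit inside A, by finite additivity
  m(H) = sum_i (b_i - a_i), and m(A \ H) = m(A) - m(H).
Computing the hole measures:
  m(H_1) = -19/4 - (-23/4) = 1.
  m(H_2) = -15/4 - (-17/4) = 1/2.
  m(H_3) = -5/4 - (-11/4) = 3/2.
Summed: m(H) = 1 + 1/2 + 3/2 = 3.
So m(A \ H) = 6 - 3 = 3.

3


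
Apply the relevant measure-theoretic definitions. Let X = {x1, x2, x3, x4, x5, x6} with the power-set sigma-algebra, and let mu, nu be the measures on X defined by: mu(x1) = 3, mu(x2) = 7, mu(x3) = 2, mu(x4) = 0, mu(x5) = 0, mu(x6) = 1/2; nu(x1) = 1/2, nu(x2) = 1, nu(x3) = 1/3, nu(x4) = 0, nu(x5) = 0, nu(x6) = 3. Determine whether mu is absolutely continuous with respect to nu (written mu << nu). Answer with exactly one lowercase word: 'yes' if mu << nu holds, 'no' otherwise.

mu << nu means: every nu-null measurable set is also mu-null; equivalently, for every atom x, if nu({x}) = 0 then mu({x}) = 0.
Checking each atom:
  x1: nu = 1/2 > 0 -> no constraint.
  x2: nu = 1 > 0 -> no constraint.
  x3: nu = 1/3 > 0 -> no constraint.
  x4: nu = 0, mu = 0 -> consistent with mu << nu.
  x5: nu = 0, mu = 0 -> consistent with mu << nu.
  x6: nu = 3 > 0 -> no constraint.
No atom violates the condition. Therefore mu << nu.

yes


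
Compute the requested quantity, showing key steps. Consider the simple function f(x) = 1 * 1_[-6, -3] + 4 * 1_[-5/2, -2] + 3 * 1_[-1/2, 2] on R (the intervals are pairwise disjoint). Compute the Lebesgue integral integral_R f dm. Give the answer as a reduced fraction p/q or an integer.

For a simple function f = sum_i c_i * 1_{A_i} with disjoint A_i,
  integral f dm = sum_i c_i * m(A_i).
Lengths of the A_i:
  m(A_1) = -3 - (-6) = 3.
  m(A_2) = -2 - (-5/2) = 1/2.
  m(A_3) = 2 - (-1/2) = 5/2.
Contributions c_i * m(A_i):
  (1) * (3) = 3.
  (4) * (1/2) = 2.
  (3) * (5/2) = 15/2.
Total: 3 + 2 + 15/2 = 25/2.

25/2


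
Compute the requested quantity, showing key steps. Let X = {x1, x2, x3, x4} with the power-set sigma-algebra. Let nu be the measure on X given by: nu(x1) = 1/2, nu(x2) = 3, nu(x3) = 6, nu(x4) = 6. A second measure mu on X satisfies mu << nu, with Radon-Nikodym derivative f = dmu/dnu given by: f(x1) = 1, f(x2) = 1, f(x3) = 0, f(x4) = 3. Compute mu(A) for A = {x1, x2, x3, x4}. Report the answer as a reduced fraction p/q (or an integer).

By the defining property of the Radon-Nikodym derivative, for every measurable set A,
  mu(A) = integral_A f dnu.
Since nu is a discrete measure concentrated on the atoms of X, the integral over A reduces to the sum
  mu(A) = sum_{x in A} f(x) * nu({x}).
Computing each term:
  x1: f(x1) * nu(x1) = 1 * 1/2 = 1/2.
  x2: f(x2) * nu(x2) = 1 * 3 = 3.
  x3: f(x3) * nu(x3) = 0 * 6 = 0.
  x4: f(x4) * nu(x4) = 3 * 6 = 18.
Summing: mu(A) = 1/2 + 3 + 0 + 18 = 43/2.

43/2


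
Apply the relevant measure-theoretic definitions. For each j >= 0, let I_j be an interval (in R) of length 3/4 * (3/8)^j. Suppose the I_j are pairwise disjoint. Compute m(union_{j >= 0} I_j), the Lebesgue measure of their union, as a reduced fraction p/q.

By countable additivity of the Lebesgue measure on pairwise disjoint measurable sets,
  m(union_{j >= 0} I_j) = sum_{j >= 0} m(I_j) = sum_{j >= 0} a * r^j,
  with a = 3/4 and r = 3/8.
Since 0 < r = 3/8 < 1, the geometric series converges:
  sum_{j >= 0} a * r^j = a / (1 - r).
  = 3/4 / (1 - 3/8)
  = 3/4 / (5/8)
  = 6/5.

6/5


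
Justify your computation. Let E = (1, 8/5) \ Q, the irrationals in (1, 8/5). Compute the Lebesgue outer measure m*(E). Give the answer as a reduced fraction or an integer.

The interval I = (1, 8/5) has m(I) = 8/5 - 1 = 3/5 (endpoints are measure-zero, so open/closed/half-open agree). Write I = (I cap Q) u (I \ Q). The rationals in I are countable, so m*(I cap Q) = 0 (cover each rational by intervals whose total length is arbitrarily small). By countable subadditivity m*(I) <= m*(I cap Q) + m*(I \ Q), hence m*(I \ Q) >= m(I) = 3/5. The reverse inequality m*(I \ Q) <= m*(I) = 3/5 is trivial since (I \ Q) is a subset of I. Therefore m*(I \ Q) = 3/5.

3/5


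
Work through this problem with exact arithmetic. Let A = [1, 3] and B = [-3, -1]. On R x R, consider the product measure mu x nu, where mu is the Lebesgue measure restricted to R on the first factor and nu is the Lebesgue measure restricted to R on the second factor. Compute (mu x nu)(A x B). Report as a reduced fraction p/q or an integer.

For a measurable rectangle A x B, the product measure satisfies
  (mu x nu)(A x B) = mu(A) * nu(B).
  mu(A) = 2.
  nu(B) = 2.
  (mu x nu)(A x B) = 2 * 2 = 4.

4


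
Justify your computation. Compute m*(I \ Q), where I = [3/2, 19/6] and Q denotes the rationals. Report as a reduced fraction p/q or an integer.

The interval I = [3/2, 19/6] has m(I) = 19/6 - 3/2 = 5/3 (endpoints are measure-zero, so open/closed/half-open agree). Write I = (I cap Q) u (I \ Q). The rationals in I are countable, so m*(I cap Q) = 0 (cover each rational by intervals whose total length is arbitrarily small). By countable subadditivity m*(I) <= m*(I cap Q) + m*(I \ Q), hence m*(I \ Q) >= m(I) = 5/3. The reverse inequality m*(I \ Q) <= m*(I) = 5/3 is trivial since (I \ Q) is a subset of I. Therefore m*(I \ Q) = 5/3.

5/3


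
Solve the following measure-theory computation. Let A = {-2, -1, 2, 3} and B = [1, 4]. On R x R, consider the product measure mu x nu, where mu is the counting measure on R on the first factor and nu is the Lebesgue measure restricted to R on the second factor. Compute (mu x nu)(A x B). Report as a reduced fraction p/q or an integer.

For a measurable rectangle A x B, the product measure satisfies
  (mu x nu)(A x B) = mu(A) * nu(B).
  mu(A) = 4.
  nu(B) = 3.
  (mu x nu)(A x B) = 4 * 3 = 12.

12


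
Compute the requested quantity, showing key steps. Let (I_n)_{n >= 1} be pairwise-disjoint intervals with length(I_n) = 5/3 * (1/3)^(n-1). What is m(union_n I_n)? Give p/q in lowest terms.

By countable additivity of the Lebesgue measure on pairwise disjoint measurable sets,
  m(union_{n >= 1} I_n) = sum_{n >= 1} m(I_n) = sum_{n >= 1} a * r^(n-1),
  with a = 5/3 and r = 1/3.
Since 0 < r = 1/3 < 1, the geometric series converges:
  sum_{n >= 1} a * r^(n-1) = a / (1 - r).
  = 5/3 / (1 - 1/3)
  = 5/3 / (2/3)
  = 5/2.

5/2


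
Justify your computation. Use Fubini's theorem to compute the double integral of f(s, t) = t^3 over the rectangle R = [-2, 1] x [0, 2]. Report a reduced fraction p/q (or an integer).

f(s, t) is a tensor product of a function of s and a function of t, and both factors are bounded continuous (hence Lebesgue integrable) on the rectangle, so Fubini's theorem applies:
  integral_R f d(m x m) = (integral_a1^b1 1 ds) * (integral_a2^b2 t^3 dt).
Inner integral in s: integral_{-2}^{1} 1 ds = (1^1 - (-2)^1)/1
  = 3.
Inner integral in t: integral_{0}^{2} t^3 dt = (2^4 - 0^4)/4
  = 4.
Product: (3) * (4) = 12.

12
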